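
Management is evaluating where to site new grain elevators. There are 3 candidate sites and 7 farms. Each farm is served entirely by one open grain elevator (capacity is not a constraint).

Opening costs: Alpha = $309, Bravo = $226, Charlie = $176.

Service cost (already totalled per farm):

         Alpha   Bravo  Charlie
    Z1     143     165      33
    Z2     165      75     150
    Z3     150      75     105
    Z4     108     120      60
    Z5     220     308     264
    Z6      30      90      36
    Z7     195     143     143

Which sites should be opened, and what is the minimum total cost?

Open Charlie only; minimum total cost 967.

For any fixed open set, each farm goes to its cheapest open site; total = fixed + service.
{Charlie}: Z1→Charlie 33, Z2→Charlie 150, Z3→Charlie 105, Z4→Charlie 60, Z5→Charlie 264, Z6→Charlie 36, Z7→Charlie 143. Service 791; fixed 176; total 967.
{Bravo, Charlie}: Z1→Charlie 33, Z2→Bravo 75, Z3→Bravo 75, Z4→Charlie 60, Z5→Charlie 264, Z6→Charlie 36, Z7→Bravo 143. Service 686; fixed 402; total 1088.
{Bravo}: service 976 + fixed 226 = 1202
{Alpha, Bravo, Charlie}: service 636 + fixed 711 = 1347
No other subset beats 967.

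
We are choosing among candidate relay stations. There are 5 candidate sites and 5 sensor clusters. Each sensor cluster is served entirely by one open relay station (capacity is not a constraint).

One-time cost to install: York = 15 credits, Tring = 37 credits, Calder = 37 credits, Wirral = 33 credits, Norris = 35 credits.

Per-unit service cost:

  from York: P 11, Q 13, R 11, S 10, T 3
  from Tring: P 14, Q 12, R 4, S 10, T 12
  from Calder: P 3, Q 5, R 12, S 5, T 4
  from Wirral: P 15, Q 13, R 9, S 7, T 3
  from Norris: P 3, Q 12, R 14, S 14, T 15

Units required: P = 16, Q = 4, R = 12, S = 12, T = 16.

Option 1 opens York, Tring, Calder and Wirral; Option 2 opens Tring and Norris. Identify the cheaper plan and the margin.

Option 1: {York, Tring, Calder, Wirral}: P→Calder 3·16=48, Q→Calder 5·4=20, R→Tring 4·12=48, S→Calder 5·12=60, T→York 3·16=48. Service 224; fixed 122; total 346.
Option 2: {Tring, Norris}: P→Norris 3·16=48, Q→Tring 12·4=48, R→Tring 4·12=48, S→Tring 10·12=120, T→Tring 12·16=192. Service 456; fixed 72; total 528.
Difference: |346 − 528| = 182.

Option 1 is cheaper by 182.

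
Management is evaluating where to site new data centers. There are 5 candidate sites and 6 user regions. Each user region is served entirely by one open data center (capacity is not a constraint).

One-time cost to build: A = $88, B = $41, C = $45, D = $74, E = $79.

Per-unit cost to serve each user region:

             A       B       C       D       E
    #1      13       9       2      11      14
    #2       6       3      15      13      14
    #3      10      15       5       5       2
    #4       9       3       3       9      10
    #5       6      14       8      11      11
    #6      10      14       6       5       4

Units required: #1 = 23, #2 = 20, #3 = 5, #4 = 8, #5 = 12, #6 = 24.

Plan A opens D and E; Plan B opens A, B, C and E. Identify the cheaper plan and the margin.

Plan B is cheaper by 415.

Plan A: {D, E}: #1→D 11·23=253, #2→D 13·20=260, #3→E 2·5=10, #4→D 9·8=72, #5→D 11·12=132, #6→E 4·24=96. Service 823; fixed 153; total 976.
Plan B: {A, B, C, E}: #1→C 2·23=46, #2→B 3·20=60, #3→E 2·5=10, #4→B 3·8=24, #5→A 6·12=72, #6→E 4·24=96. Service 308; fixed 253; total 561.
Difference: |976 − 561| = 415.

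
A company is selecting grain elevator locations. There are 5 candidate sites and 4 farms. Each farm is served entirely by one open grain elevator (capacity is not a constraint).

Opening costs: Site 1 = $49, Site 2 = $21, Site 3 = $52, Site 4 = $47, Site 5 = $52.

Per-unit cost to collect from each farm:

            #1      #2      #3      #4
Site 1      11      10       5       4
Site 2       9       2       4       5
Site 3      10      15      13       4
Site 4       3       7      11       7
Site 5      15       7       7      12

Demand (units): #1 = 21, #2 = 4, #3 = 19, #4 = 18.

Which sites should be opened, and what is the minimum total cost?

For any fixed open set, each farm goes to its cheapest open site; total = fixed + service.
{Site 2, Site 4}: #1→Site 4 3·21=63, #2→Site 2 2·4=8, #3→Site 2 4·19=76, #4→Site 2 5·18=90. Service 237; fixed 68; total 305.
{Site 1, Site 2, Site 4}: service 219 + fixed 117 = 336
{Site 2, Site 3, Site 4}: service 219 + fixed 120 = 339
{Site 1, Site 2, Site 3, Site 4, Site 5}: #1→Site 4 3·21=63, #2→Site 2 2·4=8, #3→Site 2 4·19=76, #4→Site 1 4·18=72. Service 219; fixed 221; total 440.
No other subset beats 305.

Open Site 2 and Site 4; minimum total cost 305.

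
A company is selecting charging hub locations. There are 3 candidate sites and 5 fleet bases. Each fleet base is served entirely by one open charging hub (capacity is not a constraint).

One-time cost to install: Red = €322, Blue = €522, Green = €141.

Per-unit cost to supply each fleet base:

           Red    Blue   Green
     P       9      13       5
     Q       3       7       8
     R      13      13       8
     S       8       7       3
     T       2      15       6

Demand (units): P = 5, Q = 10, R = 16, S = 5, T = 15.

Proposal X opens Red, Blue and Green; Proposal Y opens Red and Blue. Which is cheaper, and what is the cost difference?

Proposal Y is cheaper by 21.

Proposal X: {Red, Blue, Green}: P→Green 5·5=25, Q→Red 3·10=30, R→Green 8·16=128, S→Green 3·5=15, T→Red 2·15=30. Service 228; fixed 985; total 1213.
Proposal Y: {Red, Blue}: P→Red 9·5=45, Q→Red 3·10=30, R→Red 13·16=208, S→Blue 7·5=35, T→Red 2·15=30. Service 348; fixed 844; total 1192.
Difference: |1213 − 1192| = 21.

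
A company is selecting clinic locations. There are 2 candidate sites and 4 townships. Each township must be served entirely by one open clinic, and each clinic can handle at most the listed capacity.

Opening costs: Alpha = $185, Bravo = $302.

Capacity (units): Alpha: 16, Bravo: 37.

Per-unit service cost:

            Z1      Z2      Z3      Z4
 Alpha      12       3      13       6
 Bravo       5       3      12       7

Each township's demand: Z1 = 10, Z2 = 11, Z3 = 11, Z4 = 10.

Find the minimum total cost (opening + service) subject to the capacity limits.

Open {Alpha, Bravo}: Z1→Bravo 5·10=50, Z2→Bravo 3·11=33, Z3→Bravo 12·11=132, Z4→Alpha 6·10=60.
Loads: Alpha carries 10/16, Bravo carries 32/37. Service 275; fixed 487; total 762.
Next best feasible plan costs 772.

Minimum total cost: 762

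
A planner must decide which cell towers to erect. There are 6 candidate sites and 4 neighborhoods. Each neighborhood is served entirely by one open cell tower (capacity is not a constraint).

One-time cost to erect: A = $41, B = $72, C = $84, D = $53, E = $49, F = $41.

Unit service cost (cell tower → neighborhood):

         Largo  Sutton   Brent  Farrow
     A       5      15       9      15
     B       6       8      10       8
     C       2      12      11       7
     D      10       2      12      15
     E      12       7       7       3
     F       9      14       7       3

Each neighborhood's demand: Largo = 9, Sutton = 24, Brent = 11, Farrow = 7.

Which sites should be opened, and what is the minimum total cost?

Open D and F; minimum total cost 321.

For any fixed open set, each neighborhood goes to its cheapest open site; total = fixed + service.
{D, F}: Largo→F 9·9=81, Sutton→D 2·24=48, Brent→F 7·11=77, Farrow→F 3·7=21. Service 227; fixed 94; total 321.
{A, D, F}: service 191 + fixed 135 = 326
{A, D, E}: service 191 + fixed 143 = 334
{A, B, C, D, E, F}: service 164 + fixed 340 = 504
No other subset beats 321.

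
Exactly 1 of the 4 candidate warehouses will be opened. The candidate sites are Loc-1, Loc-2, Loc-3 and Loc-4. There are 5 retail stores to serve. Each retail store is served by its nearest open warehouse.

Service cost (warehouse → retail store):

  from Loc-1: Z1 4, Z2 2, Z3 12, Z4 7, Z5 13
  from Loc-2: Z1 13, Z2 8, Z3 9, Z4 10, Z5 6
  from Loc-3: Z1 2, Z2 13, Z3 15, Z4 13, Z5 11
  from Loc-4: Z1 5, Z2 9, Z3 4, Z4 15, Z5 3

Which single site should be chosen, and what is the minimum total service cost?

With exactly 1 open, each retail store uses its cheapest among the chosen.
{Loc-4}: Z1→Loc-4 5, Z2→Loc-4 9, Z3→Loc-4 4, Z4→Loc-4 15, Z5→Loc-4 3. Service cost 36.
{Loc-1}: service cost 38
{Loc-2}: service cost 46
Among all 4 size-1 choices, {Loc-4} is lowest.

Choose Loc-4 only; total service cost 36.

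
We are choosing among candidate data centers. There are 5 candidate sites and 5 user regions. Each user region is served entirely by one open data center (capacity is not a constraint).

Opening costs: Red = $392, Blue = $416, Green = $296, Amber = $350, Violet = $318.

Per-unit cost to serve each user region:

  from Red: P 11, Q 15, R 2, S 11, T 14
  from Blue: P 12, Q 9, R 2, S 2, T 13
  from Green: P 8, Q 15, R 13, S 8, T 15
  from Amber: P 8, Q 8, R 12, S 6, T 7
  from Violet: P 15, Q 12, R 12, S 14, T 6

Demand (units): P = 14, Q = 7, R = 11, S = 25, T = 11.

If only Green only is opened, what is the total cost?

Total cost: 1021

Each user region is assigned to its cheapest site among the open ones.
{Green}: P→Green 8·14=112, Q→Green 15·7=105, R→Green 13·11=143, S→Green 8·25=200, T→Green 15·11=165. Service 725; fixed 296; total 1021.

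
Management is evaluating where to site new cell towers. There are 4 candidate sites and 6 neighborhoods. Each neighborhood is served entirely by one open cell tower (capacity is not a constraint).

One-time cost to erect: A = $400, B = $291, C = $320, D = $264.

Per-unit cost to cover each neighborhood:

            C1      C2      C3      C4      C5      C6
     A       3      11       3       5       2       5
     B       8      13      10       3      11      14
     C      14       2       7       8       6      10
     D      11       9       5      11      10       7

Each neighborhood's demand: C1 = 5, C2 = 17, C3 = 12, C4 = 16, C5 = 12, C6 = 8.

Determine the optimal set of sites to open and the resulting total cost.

For any fixed open set, each neighborhood goes to its cheapest open site; total = fixed + service.
{A}: C1→A 3·5=15, C2→A 11·17=187, C3→A 3·12=36, C4→A 5·16=80, C5→A 2·12=24, C6→A 5·8=40. Service 382; fixed 400; total 782.
{C}: service 468 + fixed 320 = 788
{D}: service 620 + fixed 264 = 884
{A, B, C, D}: service 197 + fixed 1275 = 1472
No other subset beats 782.

Open A only; minimum total cost 782.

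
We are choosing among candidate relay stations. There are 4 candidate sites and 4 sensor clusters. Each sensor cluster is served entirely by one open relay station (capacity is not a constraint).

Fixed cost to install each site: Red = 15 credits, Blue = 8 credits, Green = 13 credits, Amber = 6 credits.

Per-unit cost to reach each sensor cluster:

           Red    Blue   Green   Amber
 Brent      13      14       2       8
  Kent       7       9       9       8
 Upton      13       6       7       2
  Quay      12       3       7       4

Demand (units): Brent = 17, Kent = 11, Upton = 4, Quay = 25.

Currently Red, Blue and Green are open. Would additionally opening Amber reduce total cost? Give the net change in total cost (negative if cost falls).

Yes — net change −10 (cost falls by 10).

Current service cost with {Red, Blue, Green}: 210.
Adding Amber: each sensor cluster re-picks its cheapest; new service cost 194, saving 16.
Extra fixed cost: 6. Net change = 6 − 16 = -10.
(Totals: 246 → 236.)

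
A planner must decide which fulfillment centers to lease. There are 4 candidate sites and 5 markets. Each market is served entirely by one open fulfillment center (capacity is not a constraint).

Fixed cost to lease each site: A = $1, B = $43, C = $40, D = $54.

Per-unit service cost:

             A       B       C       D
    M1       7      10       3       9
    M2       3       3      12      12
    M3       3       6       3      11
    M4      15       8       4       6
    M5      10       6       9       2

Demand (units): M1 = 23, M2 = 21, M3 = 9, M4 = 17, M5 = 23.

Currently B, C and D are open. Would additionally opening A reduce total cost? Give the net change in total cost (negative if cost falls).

No — net change +1 (cost rises by 1).

Current service cost with {B, C, D}: 273.
Adding A: each market re-picks its cheapest; new service cost 273, saving 0.
Extra fixed cost: 1. Net change = 1 − 0 = 1.
(Totals: 410 → 411.)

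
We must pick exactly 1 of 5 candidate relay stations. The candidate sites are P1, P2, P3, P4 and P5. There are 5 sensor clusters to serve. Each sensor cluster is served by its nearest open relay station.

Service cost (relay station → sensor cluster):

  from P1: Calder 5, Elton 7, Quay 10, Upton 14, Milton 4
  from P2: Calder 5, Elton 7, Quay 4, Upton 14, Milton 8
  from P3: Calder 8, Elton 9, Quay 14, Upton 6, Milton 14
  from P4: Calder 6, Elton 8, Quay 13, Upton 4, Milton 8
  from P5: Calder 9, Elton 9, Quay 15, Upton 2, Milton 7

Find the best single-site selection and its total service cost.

With exactly 1 open, each sensor cluster uses its cheapest among the chosen.
{P2}: Calder→P2 5, Elton→P2 7, Quay→P2 4, Upton→P2 14, Milton→P2 8. Service cost 38.
{P4}: service cost 39
{P1}: service cost 40
Among all 5 size-1 choices, {P2} is lowest.

Choose P2 only; total service cost 38.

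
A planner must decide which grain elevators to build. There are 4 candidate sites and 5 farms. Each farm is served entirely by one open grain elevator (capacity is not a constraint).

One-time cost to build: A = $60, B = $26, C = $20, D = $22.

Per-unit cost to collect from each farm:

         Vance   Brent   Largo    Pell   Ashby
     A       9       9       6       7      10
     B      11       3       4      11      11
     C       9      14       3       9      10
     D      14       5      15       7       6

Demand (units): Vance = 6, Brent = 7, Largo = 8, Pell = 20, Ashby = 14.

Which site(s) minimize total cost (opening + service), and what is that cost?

For any fixed open set, each farm goes to its cheapest open site; total = fixed + service.
{C, D}: Vance→C 9·6=54, Brent→D 5·7=35, Largo→C 3·8=24, Pell→D 7·20=140, Ashby→D 6·14=84. Service 337; fixed 42; total 379.
{B, C, D}: Vance→C 9·6=54, Brent→B 3·7=21, Largo→C 3·8=24, Pell→D 7·20=140, Ashby→D 6·14=84. Service 323; fixed 68; total 391.
{B, D}: service 343 + fixed 48 = 391
{A, B, C, D}: Vance→A 9·6=54, Brent→B 3·7=21, Largo→C 3·8=24, Pell→A 7·20=140, Ashby→D 6·14=84. Service 323; fixed 128; total 451.
No other subset beats 379.

Open C and D; minimum total cost 379.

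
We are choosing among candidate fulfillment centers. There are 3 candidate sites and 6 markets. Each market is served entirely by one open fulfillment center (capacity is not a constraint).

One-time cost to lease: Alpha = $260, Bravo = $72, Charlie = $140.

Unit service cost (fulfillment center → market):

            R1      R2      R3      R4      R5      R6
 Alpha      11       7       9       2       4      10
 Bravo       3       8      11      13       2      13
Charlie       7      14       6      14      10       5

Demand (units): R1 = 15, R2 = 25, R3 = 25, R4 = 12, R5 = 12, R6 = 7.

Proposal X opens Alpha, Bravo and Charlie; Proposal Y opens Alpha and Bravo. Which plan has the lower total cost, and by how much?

Proposal X: {Alpha, Bravo, Charlie}: R1→Bravo 3·15=45, R2→Alpha 7·25=175, R3→Charlie 6·25=150, R4→Alpha 2·12=24, R5→Bravo 2·12=24, R6→Charlie 5·7=35. Service 453; fixed 472; total 925.
Proposal Y: {Alpha, Bravo}: R1→Bravo 3·15=45, R2→Alpha 7·25=175, R3→Alpha 9·25=225, R4→Alpha 2·12=24, R5→Bravo 2·12=24, R6→Alpha 10·7=70. Service 563; fixed 332; total 895.
Difference: |925 − 895| = 30.

Proposal Y is cheaper by 30.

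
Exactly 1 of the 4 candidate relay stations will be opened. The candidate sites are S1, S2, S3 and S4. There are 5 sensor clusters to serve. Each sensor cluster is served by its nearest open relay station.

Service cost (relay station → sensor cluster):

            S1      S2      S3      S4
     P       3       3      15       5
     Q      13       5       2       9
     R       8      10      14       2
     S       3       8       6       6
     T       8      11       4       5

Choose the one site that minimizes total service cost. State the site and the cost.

Choose S4 only; total service cost 27.

With exactly 1 open, each sensor cluster uses its cheapest among the chosen.
{S4}: P→S4 5, Q→S4 9, R→S4 2, S→S4 6, T→S4 5. Service cost 27.
{S1}: service cost 35
{S2}: service cost 37
Among all 4 size-1 choices, {S4} is lowest.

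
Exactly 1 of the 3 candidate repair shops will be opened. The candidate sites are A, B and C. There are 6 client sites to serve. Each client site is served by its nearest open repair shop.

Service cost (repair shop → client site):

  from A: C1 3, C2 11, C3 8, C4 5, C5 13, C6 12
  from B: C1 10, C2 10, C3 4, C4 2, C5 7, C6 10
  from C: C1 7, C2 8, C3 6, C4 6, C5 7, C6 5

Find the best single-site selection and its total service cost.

Choose C only; total service cost 39.

With exactly 1 open, each client site uses its cheapest among the chosen.
{C}: C1→C 7, C2→C 8, C3→C 6, C4→C 6, C5→C 7, C6→C 5. Service cost 39.
{B}: service cost 43
{A}: service cost 52
Among all 3 size-1 choices, {C} is lowest.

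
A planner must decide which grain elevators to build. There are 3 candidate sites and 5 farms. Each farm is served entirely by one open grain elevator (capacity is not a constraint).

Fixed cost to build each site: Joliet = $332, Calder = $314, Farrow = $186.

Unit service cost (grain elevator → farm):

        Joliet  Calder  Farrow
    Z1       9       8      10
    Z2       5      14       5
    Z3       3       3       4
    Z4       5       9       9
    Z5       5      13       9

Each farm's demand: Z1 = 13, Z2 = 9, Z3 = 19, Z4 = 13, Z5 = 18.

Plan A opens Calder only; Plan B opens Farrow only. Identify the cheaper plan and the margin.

Plan A: {Calder}: Z1→Calder 8·13=104, Z2→Calder 14·9=126, Z3→Calder 3·19=57, Z4→Calder 9·13=117, Z5→Calder 13·18=234. Service 638; fixed 314; total 952.
Plan B: {Farrow}: Z1→Farrow 10·13=130, Z2→Farrow 5·9=45, Z3→Farrow 4·19=76, Z4→Farrow 9·13=117, Z5→Farrow 9·18=162. Service 530; fixed 186; total 716.
Difference: |952 − 716| = 236.

Plan B is cheaper by 236.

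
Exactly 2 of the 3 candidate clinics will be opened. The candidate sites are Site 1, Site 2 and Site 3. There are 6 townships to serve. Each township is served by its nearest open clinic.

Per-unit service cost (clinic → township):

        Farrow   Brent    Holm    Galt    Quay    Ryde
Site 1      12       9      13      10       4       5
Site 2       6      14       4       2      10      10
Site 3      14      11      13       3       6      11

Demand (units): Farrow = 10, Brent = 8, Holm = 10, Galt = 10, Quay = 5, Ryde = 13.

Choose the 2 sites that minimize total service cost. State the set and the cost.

With exactly 2 open, each township uses its cheapest among the chosen.
{Site 1, Site 2}: Farrow→Site 2 6·10=60, Brent→Site 1 9·8=72, Holm→Site 2 4·10=40, Galt→Site 2 2·10=20, Quay→Site 1 4·5=20, Ryde→Site 1 5·13=65. Service cost 277.
{Site 2, Site 3}: service cost 368
{Site 1, Site 3}: service cost 437
Among all 3 size-2 choices, {Site 1, Site 2} is lowest.

Choose Site 1 and Site 2; total service cost 277.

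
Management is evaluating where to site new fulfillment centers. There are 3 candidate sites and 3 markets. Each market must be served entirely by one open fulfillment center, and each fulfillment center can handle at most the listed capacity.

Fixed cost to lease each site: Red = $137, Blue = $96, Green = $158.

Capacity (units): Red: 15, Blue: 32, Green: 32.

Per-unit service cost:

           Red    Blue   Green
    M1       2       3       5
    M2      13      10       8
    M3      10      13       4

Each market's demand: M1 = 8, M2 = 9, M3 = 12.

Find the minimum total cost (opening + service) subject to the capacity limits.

Minimum total cost: 318

Open {Green}: M1→Green 5·8=40, M2→Green 8·9=72, M3→Green 4·12=48.
Loads: Green carries 29/32. Service 160; fixed 158; total 318.
Next best feasible plan costs 366.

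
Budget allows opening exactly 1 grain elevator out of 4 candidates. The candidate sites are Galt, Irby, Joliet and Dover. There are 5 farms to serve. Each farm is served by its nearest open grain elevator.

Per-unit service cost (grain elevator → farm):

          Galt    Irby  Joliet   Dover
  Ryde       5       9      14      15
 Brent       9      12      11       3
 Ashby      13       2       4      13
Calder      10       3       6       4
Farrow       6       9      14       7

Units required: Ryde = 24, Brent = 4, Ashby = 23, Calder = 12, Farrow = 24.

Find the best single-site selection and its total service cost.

With exactly 1 open, each farm uses its cheapest among the chosen.
{Irby}: Ryde→Irby 9·24=216, Brent→Irby 12·4=48, Ashby→Irby 2·23=46, Calder→Irby 3·12=36, Farrow→Irby 9·24=216. Service cost 562.
{Galt}: service cost 719
{Joliet}: service cost 880
Among all 4 size-1 choices, {Irby} is lowest.

Choose Irby only; total service cost 562.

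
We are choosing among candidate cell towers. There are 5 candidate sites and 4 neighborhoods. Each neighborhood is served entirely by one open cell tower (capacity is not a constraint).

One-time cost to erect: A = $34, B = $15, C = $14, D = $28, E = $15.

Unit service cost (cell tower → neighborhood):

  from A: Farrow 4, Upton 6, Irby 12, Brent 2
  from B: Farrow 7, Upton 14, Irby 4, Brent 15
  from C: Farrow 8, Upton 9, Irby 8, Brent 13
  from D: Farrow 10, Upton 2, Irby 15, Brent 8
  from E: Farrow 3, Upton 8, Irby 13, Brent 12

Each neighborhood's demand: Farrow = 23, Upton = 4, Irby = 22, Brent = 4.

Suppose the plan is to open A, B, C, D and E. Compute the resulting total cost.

Each neighborhood is assigned to its cheapest site among the open ones.
{A, B, C, D, E}: Farrow→E 3·23=69, Upton→D 2·4=8, Irby→B 4·22=88, Brent→A 2·4=8. Service 173; fixed 106; total 279.

Total cost: 279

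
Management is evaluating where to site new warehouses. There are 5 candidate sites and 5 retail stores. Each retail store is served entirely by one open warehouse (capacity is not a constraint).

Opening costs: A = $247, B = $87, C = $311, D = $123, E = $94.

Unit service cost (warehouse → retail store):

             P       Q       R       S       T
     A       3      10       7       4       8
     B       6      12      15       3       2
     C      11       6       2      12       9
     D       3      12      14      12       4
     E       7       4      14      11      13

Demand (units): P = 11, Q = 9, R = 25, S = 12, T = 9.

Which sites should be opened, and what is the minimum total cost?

Open B and C; minimum total cost 622.

For any fixed open set, each retail store goes to its cheapest open site; total = fixed + service.
{B, C}: P→B 6·11=66, Q→C 6·9=54, R→C 2·25=50, S→B 3·12=36, T→B 2·9=18. Service 224; fixed 398; total 622.
{A}: service 418 + fixed 247 = 665
{A, B}: service 352 + fixed 334 = 686
{A, B, C, D, E}: service 173 + fixed 862 = 1035
No other subset beats 622.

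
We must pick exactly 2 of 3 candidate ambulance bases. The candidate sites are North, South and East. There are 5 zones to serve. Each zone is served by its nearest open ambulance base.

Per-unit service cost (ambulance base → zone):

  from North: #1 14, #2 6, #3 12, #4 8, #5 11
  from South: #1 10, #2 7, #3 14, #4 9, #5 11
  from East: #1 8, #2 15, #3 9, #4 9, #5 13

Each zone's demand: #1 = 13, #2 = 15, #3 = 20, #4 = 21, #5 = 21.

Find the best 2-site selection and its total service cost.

Choose North and East; total service cost 773.

With exactly 2 open, each zone uses its cheapest among the chosen.
{North, East}: #1→East 8·13=104, #2→North 6·15=90, #3→East 9·20=180, #4→North 8·21=168, #5→North 11·21=231. Service cost 773.
{South, East}: service cost 809
{North, South}: service cost 859
Among all 3 size-2 choices, {North, East} is lowest.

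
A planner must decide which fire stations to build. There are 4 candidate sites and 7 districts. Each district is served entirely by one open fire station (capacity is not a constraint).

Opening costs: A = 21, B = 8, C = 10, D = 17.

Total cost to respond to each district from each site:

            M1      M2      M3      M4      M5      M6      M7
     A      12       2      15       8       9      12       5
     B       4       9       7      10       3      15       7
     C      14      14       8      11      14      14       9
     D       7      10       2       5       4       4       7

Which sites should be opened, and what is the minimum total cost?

For any fixed open set, each district goes to its cheapest open site; total = fixed + service.
{D}: M1→D 7, M2→D 10, M3→D 2, M4→D 5, M5→D 4, M6→D 4, M7→D 7. Service 39; fixed 17; total 56.
{B, D}: M1→B 4, M2→B 9, M3→D 2, M4→D 5, M5→B 3, M6→D 4, M7→B 7. Service 34; fixed 25; total 59.
{B}: service 55 + fixed 8 = 63
{A, B, C, D}: service 25 + fixed 56 = 81
No other subset beats 56.

Open D only; minimum total cost 56.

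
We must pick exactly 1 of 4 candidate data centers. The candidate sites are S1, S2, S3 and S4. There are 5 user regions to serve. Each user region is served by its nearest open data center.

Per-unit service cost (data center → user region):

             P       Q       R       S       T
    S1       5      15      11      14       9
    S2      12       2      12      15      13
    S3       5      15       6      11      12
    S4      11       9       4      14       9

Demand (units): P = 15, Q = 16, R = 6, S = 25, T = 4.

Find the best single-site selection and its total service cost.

Choose S3 only; total service cost 674.

With exactly 1 open, each user region uses its cheapest among the chosen.
{S3}: P→S3 5·15=75, Q→S3 15·16=240, R→S3 6·6=36, S→S3 11·25=275, T→S3 12·4=48. Service cost 674.
{S2}: service cost 711
{S4}: service cost 719
Among all 4 size-1 choices, {S3} is lowest.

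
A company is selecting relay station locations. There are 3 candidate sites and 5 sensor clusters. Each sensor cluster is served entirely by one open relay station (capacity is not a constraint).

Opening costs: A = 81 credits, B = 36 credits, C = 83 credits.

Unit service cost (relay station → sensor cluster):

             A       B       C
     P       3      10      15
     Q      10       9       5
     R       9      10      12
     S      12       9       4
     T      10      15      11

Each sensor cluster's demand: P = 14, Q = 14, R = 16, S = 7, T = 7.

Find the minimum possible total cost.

For any fixed open set, each sensor cluster goes to its cheapest open site; total = fixed + service.
{A, C}: P→A 3·14=42, Q→C 5·14=70, R→A 9·16=144, S→C 4·7=28, T→A 10·7=70. Service 354; fixed 164; total 518.
{A, B, C}: service 354 + fixed 200 = 554
{A}: P→A 3·14=42, Q→A 10·14=140, R→A 9·16=144, S→A 12·7=84, T→A 10·7=70. Service 480; fixed 81; total 561.
{B}: service 594 + fixed 36 = 630
No other subset beats 518.

Minimum total cost: 518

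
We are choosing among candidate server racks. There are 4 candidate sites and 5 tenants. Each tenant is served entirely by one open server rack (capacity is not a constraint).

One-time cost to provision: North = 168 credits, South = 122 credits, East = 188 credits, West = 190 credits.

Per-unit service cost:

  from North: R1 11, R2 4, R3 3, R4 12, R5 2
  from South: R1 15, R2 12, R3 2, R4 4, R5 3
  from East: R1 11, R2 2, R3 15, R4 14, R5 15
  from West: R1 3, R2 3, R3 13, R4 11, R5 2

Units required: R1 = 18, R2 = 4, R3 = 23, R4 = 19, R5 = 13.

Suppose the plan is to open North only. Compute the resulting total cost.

Total cost: 705

Each tenant is assigned to its cheapest site among the open ones.
{North}: R1→North 11·18=198, R2→North 4·4=16, R3→North 3·23=69, R4→North 12·19=228, R5→North 2·13=26. Service 537; fixed 168; total 705.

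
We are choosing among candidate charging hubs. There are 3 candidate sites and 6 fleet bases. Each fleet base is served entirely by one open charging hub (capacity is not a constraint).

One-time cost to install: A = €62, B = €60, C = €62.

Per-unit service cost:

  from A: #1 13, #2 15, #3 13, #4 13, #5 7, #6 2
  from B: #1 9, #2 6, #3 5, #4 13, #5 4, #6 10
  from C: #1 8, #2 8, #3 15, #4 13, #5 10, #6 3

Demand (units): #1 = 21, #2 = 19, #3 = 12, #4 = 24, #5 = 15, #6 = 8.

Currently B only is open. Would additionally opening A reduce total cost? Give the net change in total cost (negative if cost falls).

Current service cost with {B}: 815.
Adding A: each fleet base re-picks its cheapest; new service cost 751, saving 64.
Extra fixed cost: 62. Net change = 62 − 64 = -2.
(Totals: 875 → 873.)

Yes — net change −2 (cost falls by 2).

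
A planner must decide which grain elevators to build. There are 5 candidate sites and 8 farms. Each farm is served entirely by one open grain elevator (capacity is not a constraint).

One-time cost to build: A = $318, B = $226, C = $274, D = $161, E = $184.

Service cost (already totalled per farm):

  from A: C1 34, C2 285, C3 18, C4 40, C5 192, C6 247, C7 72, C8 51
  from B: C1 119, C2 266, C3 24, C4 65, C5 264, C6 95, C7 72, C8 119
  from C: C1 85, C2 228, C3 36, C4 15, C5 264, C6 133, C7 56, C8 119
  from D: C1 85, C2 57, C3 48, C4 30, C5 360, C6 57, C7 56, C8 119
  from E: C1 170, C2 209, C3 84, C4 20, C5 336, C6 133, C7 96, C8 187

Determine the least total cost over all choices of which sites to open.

Minimum total cost: 973

For any fixed open set, each farm goes to its cheapest open site; total = fixed + service.
{D}: C1→D 85, C2→D 57, C3→D 48, C4→D 30, C5→D 360, C6→D 57, C7→D 56, C8→D 119. Service 812; fixed 161; total 973.
{A, D}: service 495 + fixed 479 = 974
{B, D}: C1→D 85, C2→D 57, C3→B 24, C4→D 30, C5→B 264, C6→D 57, C7→D 56, C8→B 119. Service 692; fixed 387; total 1079.
{A, B, C, D, E}: service 480 + fixed 1163 = 1643
No other subset beats 973.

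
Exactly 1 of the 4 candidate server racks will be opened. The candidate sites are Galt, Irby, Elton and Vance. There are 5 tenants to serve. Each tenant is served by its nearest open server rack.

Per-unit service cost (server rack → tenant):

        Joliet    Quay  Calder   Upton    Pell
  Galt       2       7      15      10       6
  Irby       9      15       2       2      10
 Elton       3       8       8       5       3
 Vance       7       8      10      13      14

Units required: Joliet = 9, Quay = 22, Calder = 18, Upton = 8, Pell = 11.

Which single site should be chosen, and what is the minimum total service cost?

With exactly 1 open, each tenant uses its cheapest among the chosen.
{Elton}: Joliet→Elton 3·9=27, Quay→Elton 8·22=176, Calder→Elton 8·18=144, Upton→Elton 5·8=40, Pell→Elton 3·11=33. Service cost 420.
{Irby}: service cost 573
{Galt}: service cost 588
Among all 4 size-1 choices, {Elton} is lowest.

Choose Elton only; total service cost 420.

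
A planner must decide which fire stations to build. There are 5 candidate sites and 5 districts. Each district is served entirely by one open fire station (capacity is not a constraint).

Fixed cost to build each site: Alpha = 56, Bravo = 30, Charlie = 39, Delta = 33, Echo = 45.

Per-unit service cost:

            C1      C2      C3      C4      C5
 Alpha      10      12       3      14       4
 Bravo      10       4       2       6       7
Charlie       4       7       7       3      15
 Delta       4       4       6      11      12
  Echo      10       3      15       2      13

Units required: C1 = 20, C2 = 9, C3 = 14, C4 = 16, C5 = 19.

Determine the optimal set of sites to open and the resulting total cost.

For any fixed open set, each district goes to its cheapest open site; total = fixed + service.
{Alpha, Delta, Echo}: C1→Delta 4·20=80, C2→Echo 3·9=27, C3→Alpha 3·14=42, C4→Echo 2·16=32, C5→Alpha 4·19=76. Service 257; fixed 134; total 391.
{Alpha, Bravo, Charlie}: service 268 + fixed 125 = 393
{Bravo, Charlie}: C1→Charlie 4·20=80, C2→Bravo 4·9=36, C3→Bravo 2·14=28, C4→Charlie 3·16=48, C5→Bravo 7·19=133. Service 325; fixed 69; total 394.
{Alpha, Bravo, Charlie, Delta, Echo}: service 243 + fixed 203 = 446
No other subset beats 391.

Open Alpha, Delta and Echo; minimum total cost 391.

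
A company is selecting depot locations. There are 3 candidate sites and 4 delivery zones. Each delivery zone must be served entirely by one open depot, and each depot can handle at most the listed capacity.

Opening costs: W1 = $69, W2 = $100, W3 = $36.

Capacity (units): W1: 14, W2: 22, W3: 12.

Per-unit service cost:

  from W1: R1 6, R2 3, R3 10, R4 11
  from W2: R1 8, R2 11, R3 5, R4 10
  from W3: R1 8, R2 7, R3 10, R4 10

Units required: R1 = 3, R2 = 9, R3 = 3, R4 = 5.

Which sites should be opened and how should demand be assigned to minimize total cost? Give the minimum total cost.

Minimum total cost: 230

Open {W1, W3}: R1→W1 6·3=18, R2→W1 3·9=27, R3→W3 10·3=30, R4→W3 10·5=50.
Loads: W1 carries 12/14, W3 carries 8/12. Service 125; fixed 105; total 230.
Next best feasible plan costs 236.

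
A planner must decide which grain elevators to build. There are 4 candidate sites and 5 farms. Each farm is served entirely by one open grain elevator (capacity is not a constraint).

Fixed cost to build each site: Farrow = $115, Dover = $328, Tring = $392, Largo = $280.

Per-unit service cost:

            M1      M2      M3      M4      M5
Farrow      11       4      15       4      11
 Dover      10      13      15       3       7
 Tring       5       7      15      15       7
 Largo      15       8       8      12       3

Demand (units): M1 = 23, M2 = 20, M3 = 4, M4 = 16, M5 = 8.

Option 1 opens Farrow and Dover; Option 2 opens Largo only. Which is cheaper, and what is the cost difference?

Option 1 is cheaper by 116.

Option 1: {Farrow, Dover}: M1→Dover 10·23=230, M2→Farrow 4·20=80, M3→Farrow 15·4=60, M4→Dover 3·16=48, M5→Dover 7·8=56. Service 474; fixed 443; total 917.
Option 2: {Largo}: M1→Largo 15·23=345, M2→Largo 8·20=160, M3→Largo 8·4=32, M4→Largo 12·16=192, M5→Largo 3·8=24. Service 753; fixed 280; total 1033.
Difference: |917 − 1033| = 116.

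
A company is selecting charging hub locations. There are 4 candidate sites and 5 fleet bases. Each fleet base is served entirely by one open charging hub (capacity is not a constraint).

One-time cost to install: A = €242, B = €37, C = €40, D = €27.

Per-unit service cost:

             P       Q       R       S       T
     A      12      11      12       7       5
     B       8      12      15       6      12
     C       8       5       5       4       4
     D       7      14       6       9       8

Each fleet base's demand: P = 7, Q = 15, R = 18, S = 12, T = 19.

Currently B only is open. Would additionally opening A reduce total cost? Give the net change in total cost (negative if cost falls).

No — net change +40 (cost rises by 40).

Current service cost with {B}: 806.
Adding A: each fleet base re-picks its cheapest; new service cost 604, saving 202.
Extra fixed cost: 242. Net change = 242 − 202 = 40.
(Totals: 843 → 883.)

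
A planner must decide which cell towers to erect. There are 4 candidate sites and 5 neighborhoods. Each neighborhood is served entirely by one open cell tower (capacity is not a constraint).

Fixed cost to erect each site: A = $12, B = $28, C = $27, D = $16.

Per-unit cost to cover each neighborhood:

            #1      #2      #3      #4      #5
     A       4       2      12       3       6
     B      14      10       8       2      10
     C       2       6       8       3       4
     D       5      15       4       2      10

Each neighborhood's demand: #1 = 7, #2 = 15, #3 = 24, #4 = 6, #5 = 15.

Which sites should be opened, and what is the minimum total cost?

Open A, C and D; minimum total cost 267.

For any fixed open set, each neighborhood goes to its cheapest open site; total = fixed + service.
{A, C, D}: #1→C 2·7=14, #2→A 2·15=30, #3→D 4·24=96, #4→D 2·6=12, #5→C 4·15=60. Service 212; fixed 55; total 267.
{A, D}: service 256 + fixed 28 = 284
{A, B, C, D}: service 212 + fixed 83 = 295
{A}: #1→A 4·7=28, #2→A 2·15=30, #3→A 12·24=288, #4→A 3·6=18, #5→A 6·15=90. Service 454; fixed 12; total 466.
No other subset beats 267.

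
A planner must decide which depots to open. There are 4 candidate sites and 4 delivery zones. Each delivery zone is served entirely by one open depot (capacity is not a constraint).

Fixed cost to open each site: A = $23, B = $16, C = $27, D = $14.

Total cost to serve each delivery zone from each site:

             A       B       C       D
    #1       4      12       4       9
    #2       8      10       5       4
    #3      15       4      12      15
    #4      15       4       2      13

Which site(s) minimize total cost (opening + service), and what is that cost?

For any fixed open set, each delivery zone goes to its cheapest open site; total = fixed + service.
{B}: #1→B 12, #2→B 10, #3→B 4, #4→B 4. Service 30; fixed 16; total 46.
{C}: service 23 + fixed 27 = 50
{B, D}: #1→D 9, #2→D 4, #3→B 4, #4→B 4. Service 21; fixed 30; total 51.
{A, B, C, D}: service 14 + fixed 80 = 94
No other subset beats 46.

Open B only; minimum total cost 46.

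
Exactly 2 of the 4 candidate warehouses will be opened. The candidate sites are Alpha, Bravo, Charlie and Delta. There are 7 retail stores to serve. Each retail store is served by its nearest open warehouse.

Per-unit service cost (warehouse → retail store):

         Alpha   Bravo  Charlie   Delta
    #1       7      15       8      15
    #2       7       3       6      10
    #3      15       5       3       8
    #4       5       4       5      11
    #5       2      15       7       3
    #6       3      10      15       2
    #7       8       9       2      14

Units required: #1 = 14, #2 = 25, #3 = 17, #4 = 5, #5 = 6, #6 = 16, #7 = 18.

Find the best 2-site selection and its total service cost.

With exactly 2 open, each retail store uses its cheapest among the chosen.
{Alpha, Charlie}: #1→Alpha 7·14=98, #2→Charlie 6·25=150, #3→Charlie 3·17=51, #4→Alpha 5·5=25, #5→Alpha 2·6=12, #6→Alpha 3·16=48, #7→Charlie 2·18=36. Service cost 420.
{Charlie, Delta}: service cost 424
{Alpha, Bravo}: service cost 482
Among all 6 size-2 choices, {Alpha, Charlie} is lowest.

Choose Alpha and Charlie; total service cost 420.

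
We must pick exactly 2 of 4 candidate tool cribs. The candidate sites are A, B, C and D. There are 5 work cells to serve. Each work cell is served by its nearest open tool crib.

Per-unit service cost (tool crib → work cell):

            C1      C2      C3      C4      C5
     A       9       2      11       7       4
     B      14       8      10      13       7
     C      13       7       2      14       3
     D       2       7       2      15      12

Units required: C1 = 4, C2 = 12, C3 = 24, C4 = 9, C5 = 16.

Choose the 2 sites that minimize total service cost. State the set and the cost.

With exactly 2 open, each work cell uses its cheapest among the chosen.
{A, D}: C1→D 2·4=8, C2→A 2·12=24, C3→D 2·24=48, C4→A 7·9=63, C5→A 4·16=64. Service cost 207.
{A, C}: service cost 219
{C, D}: service cost 314
Among all 6 size-2 choices, {A, D} is lowest.

Choose A and D; total service cost 207.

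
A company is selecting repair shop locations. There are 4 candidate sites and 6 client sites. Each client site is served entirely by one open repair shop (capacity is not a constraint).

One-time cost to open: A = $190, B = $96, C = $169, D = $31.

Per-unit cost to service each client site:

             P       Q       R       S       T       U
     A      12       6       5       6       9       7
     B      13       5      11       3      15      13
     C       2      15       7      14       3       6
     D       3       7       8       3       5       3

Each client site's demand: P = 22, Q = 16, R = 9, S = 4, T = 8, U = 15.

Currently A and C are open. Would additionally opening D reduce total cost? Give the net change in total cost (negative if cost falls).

Yes — net change −26 (cost falls by 26).

Current service cost with {A, C}: 323.
Adding D: each client site re-picks its cheapest; new service cost 266, saving 57.
Extra fixed cost: 31. Net change = 31 − 57 = -26.
(Totals: 682 → 656.)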